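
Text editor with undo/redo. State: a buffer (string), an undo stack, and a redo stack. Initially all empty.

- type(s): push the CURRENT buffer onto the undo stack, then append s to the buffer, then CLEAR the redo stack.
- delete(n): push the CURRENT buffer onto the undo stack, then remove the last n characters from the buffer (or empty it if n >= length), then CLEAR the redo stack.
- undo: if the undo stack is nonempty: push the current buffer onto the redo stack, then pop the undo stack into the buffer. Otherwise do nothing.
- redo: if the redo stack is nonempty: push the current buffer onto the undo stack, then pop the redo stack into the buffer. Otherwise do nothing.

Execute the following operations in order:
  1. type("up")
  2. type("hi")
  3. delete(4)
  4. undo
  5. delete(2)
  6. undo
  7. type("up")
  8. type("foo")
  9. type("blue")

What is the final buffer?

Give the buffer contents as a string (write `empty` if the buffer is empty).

Answer: uphiupfooblue

Derivation:
After op 1 (type): buf='up' undo_depth=1 redo_depth=0
After op 2 (type): buf='uphi' undo_depth=2 redo_depth=0
After op 3 (delete): buf='(empty)' undo_depth=3 redo_depth=0
After op 4 (undo): buf='uphi' undo_depth=2 redo_depth=1
After op 5 (delete): buf='up' undo_depth=3 redo_depth=0
After op 6 (undo): buf='uphi' undo_depth=2 redo_depth=1
After op 7 (type): buf='uphiup' undo_depth=3 redo_depth=0
After op 8 (type): buf='uphiupfoo' undo_depth=4 redo_depth=0
After op 9 (type): buf='uphiupfooblue' undo_depth=5 redo_depth=0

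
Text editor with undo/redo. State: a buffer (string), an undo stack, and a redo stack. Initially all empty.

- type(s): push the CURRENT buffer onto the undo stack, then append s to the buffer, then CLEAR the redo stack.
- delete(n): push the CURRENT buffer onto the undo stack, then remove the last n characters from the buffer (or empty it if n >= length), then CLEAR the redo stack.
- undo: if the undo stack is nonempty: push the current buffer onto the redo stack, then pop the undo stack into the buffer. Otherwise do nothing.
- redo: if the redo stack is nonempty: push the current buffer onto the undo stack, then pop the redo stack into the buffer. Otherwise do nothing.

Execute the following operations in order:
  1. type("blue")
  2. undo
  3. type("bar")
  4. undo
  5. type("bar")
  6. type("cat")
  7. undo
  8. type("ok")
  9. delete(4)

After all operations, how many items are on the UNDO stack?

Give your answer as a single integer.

Answer: 3

Derivation:
After op 1 (type): buf='blue' undo_depth=1 redo_depth=0
After op 2 (undo): buf='(empty)' undo_depth=0 redo_depth=1
After op 3 (type): buf='bar' undo_depth=1 redo_depth=0
After op 4 (undo): buf='(empty)' undo_depth=0 redo_depth=1
After op 5 (type): buf='bar' undo_depth=1 redo_depth=0
After op 6 (type): buf='barcat' undo_depth=2 redo_depth=0
After op 7 (undo): buf='bar' undo_depth=1 redo_depth=1
After op 8 (type): buf='barok' undo_depth=2 redo_depth=0
After op 9 (delete): buf='b' undo_depth=3 redo_depth=0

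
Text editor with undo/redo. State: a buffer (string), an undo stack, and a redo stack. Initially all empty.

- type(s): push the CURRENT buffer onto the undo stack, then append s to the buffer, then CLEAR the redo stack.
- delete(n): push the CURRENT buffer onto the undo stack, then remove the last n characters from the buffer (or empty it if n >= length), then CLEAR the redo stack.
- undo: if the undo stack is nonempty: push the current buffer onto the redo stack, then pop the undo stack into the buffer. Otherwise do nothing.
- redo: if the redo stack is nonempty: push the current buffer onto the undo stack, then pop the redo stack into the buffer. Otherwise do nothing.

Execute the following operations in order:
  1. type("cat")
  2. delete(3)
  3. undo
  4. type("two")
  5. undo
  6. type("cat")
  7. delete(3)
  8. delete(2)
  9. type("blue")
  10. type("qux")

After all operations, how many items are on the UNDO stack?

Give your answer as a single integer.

After op 1 (type): buf='cat' undo_depth=1 redo_depth=0
After op 2 (delete): buf='(empty)' undo_depth=2 redo_depth=0
After op 3 (undo): buf='cat' undo_depth=1 redo_depth=1
After op 4 (type): buf='cattwo' undo_depth=2 redo_depth=0
After op 5 (undo): buf='cat' undo_depth=1 redo_depth=1
After op 6 (type): buf='catcat' undo_depth=2 redo_depth=0
After op 7 (delete): buf='cat' undo_depth=3 redo_depth=0
After op 8 (delete): buf='c' undo_depth=4 redo_depth=0
After op 9 (type): buf='cblue' undo_depth=5 redo_depth=0
After op 10 (type): buf='cbluequx' undo_depth=6 redo_depth=0

Answer: 6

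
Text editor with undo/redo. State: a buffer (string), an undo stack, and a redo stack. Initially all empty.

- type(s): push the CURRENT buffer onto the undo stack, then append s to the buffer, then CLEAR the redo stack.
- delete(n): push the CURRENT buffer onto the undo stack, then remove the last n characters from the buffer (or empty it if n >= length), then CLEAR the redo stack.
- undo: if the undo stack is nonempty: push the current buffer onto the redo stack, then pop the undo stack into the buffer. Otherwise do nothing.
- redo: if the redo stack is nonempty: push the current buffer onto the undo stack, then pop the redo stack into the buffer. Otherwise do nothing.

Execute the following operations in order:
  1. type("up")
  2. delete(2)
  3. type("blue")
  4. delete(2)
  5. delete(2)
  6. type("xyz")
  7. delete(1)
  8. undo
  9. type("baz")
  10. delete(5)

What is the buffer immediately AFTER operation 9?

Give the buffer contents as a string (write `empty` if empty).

Answer: xyzbaz

Derivation:
After op 1 (type): buf='up' undo_depth=1 redo_depth=0
After op 2 (delete): buf='(empty)' undo_depth=2 redo_depth=0
After op 3 (type): buf='blue' undo_depth=3 redo_depth=0
After op 4 (delete): buf='bl' undo_depth=4 redo_depth=0
After op 5 (delete): buf='(empty)' undo_depth=5 redo_depth=0
After op 6 (type): buf='xyz' undo_depth=6 redo_depth=0
After op 7 (delete): buf='xy' undo_depth=7 redo_depth=0
After op 8 (undo): buf='xyz' undo_depth=6 redo_depth=1
After op 9 (type): buf='xyzbaz' undo_depth=7 redo_depth=0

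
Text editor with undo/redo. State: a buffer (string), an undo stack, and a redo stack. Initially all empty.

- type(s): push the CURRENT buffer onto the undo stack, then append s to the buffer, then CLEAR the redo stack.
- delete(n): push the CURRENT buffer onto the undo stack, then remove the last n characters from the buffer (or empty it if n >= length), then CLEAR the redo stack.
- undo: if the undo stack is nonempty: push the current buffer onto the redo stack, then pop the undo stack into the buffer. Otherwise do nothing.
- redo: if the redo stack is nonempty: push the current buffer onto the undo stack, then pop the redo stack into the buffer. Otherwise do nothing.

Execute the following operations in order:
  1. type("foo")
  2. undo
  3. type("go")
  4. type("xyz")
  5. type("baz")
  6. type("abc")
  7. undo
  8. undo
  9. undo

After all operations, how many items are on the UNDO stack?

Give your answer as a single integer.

Answer: 1

Derivation:
After op 1 (type): buf='foo' undo_depth=1 redo_depth=0
After op 2 (undo): buf='(empty)' undo_depth=0 redo_depth=1
After op 3 (type): buf='go' undo_depth=1 redo_depth=0
After op 4 (type): buf='goxyz' undo_depth=2 redo_depth=0
After op 5 (type): buf='goxyzbaz' undo_depth=3 redo_depth=0
After op 6 (type): buf='goxyzbazabc' undo_depth=4 redo_depth=0
After op 7 (undo): buf='goxyzbaz' undo_depth=3 redo_depth=1
After op 8 (undo): buf='goxyz' undo_depth=2 redo_depth=2
After op 9 (undo): buf='go' undo_depth=1 redo_depth=3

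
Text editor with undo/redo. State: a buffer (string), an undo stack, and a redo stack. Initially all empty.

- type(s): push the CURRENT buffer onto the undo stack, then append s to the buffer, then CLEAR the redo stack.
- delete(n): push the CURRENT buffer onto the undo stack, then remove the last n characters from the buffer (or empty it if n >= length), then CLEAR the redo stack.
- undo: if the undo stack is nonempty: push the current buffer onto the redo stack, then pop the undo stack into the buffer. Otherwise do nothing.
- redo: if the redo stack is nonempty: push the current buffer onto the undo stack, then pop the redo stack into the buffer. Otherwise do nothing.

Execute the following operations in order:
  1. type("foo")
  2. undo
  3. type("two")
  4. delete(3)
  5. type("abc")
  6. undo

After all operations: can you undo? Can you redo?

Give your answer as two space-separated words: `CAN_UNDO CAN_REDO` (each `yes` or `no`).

After op 1 (type): buf='foo' undo_depth=1 redo_depth=0
After op 2 (undo): buf='(empty)' undo_depth=0 redo_depth=1
After op 3 (type): buf='two' undo_depth=1 redo_depth=0
After op 4 (delete): buf='(empty)' undo_depth=2 redo_depth=0
After op 5 (type): buf='abc' undo_depth=3 redo_depth=0
After op 6 (undo): buf='(empty)' undo_depth=2 redo_depth=1

Answer: yes yes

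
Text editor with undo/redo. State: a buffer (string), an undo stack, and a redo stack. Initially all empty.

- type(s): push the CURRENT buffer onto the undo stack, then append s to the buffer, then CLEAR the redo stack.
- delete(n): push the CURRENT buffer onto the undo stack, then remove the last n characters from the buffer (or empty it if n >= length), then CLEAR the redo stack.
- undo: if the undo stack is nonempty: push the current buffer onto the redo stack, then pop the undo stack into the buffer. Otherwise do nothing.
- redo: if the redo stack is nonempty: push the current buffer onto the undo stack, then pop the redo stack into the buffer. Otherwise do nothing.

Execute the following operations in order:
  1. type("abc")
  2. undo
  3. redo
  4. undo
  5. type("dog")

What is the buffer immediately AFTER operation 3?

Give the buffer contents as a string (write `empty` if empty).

Answer: abc

Derivation:
After op 1 (type): buf='abc' undo_depth=1 redo_depth=0
After op 2 (undo): buf='(empty)' undo_depth=0 redo_depth=1
After op 3 (redo): buf='abc' undo_depth=1 redo_depth=0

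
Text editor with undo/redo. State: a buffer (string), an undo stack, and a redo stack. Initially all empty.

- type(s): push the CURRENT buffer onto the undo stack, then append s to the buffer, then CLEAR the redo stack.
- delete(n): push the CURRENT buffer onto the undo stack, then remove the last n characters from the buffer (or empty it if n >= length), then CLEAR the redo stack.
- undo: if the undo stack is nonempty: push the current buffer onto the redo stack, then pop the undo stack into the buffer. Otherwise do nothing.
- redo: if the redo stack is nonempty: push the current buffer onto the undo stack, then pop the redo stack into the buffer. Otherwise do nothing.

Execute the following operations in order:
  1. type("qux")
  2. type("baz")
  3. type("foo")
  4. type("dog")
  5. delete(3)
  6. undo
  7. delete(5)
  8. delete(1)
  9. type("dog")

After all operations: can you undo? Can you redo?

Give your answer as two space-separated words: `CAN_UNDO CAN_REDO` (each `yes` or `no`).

Answer: yes no

Derivation:
After op 1 (type): buf='qux' undo_depth=1 redo_depth=0
After op 2 (type): buf='quxbaz' undo_depth=2 redo_depth=0
After op 3 (type): buf='quxbazfoo' undo_depth=3 redo_depth=0
After op 4 (type): buf='quxbazfoodog' undo_depth=4 redo_depth=0
After op 5 (delete): buf='quxbazfoo' undo_depth=5 redo_depth=0
After op 6 (undo): buf='quxbazfoodog' undo_depth=4 redo_depth=1
After op 7 (delete): buf='quxbazf' undo_depth=5 redo_depth=0
After op 8 (delete): buf='quxbaz' undo_depth=6 redo_depth=0
After op 9 (type): buf='quxbazdog' undo_depth=7 redo_depth=0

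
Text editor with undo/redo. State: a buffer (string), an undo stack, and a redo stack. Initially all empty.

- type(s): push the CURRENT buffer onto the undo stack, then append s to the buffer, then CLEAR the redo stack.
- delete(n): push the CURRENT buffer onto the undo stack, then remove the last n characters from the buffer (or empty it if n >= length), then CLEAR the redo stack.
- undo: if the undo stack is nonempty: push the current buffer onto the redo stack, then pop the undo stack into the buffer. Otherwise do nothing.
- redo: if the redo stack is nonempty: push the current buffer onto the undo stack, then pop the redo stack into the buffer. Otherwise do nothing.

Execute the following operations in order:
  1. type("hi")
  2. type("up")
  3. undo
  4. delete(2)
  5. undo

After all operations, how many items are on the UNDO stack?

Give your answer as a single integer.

Answer: 1

Derivation:
After op 1 (type): buf='hi' undo_depth=1 redo_depth=0
After op 2 (type): buf='hiup' undo_depth=2 redo_depth=0
After op 3 (undo): buf='hi' undo_depth=1 redo_depth=1
After op 4 (delete): buf='(empty)' undo_depth=2 redo_depth=0
After op 5 (undo): buf='hi' undo_depth=1 redo_depth=1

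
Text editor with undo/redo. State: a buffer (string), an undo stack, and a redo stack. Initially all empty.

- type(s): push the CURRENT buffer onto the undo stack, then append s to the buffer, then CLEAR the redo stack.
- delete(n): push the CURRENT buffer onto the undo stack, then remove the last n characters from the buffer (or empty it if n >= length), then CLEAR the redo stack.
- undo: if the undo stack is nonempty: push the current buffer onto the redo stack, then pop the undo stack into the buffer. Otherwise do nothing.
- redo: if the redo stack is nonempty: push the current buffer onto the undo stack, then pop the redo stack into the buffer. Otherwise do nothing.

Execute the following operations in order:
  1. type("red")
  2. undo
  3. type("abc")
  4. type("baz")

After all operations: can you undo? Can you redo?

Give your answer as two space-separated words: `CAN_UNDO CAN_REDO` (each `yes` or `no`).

Answer: yes no

Derivation:
After op 1 (type): buf='red' undo_depth=1 redo_depth=0
After op 2 (undo): buf='(empty)' undo_depth=0 redo_depth=1
After op 3 (type): buf='abc' undo_depth=1 redo_depth=0
After op 4 (type): buf='abcbaz' undo_depth=2 redo_depth=0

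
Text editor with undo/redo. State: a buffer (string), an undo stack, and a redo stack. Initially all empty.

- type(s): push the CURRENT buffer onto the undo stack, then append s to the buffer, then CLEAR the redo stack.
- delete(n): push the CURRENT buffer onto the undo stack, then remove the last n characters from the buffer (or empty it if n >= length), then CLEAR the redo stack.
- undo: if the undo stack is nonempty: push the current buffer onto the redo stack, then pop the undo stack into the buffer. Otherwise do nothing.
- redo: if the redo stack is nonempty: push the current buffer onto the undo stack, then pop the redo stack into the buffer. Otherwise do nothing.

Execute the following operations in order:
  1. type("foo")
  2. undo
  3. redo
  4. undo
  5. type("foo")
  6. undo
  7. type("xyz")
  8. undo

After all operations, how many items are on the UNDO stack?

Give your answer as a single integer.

After op 1 (type): buf='foo' undo_depth=1 redo_depth=0
After op 2 (undo): buf='(empty)' undo_depth=0 redo_depth=1
After op 3 (redo): buf='foo' undo_depth=1 redo_depth=0
After op 4 (undo): buf='(empty)' undo_depth=0 redo_depth=1
After op 5 (type): buf='foo' undo_depth=1 redo_depth=0
After op 6 (undo): buf='(empty)' undo_depth=0 redo_depth=1
After op 7 (type): buf='xyz' undo_depth=1 redo_depth=0
After op 8 (undo): buf='(empty)' undo_depth=0 redo_depth=1

Answer: 0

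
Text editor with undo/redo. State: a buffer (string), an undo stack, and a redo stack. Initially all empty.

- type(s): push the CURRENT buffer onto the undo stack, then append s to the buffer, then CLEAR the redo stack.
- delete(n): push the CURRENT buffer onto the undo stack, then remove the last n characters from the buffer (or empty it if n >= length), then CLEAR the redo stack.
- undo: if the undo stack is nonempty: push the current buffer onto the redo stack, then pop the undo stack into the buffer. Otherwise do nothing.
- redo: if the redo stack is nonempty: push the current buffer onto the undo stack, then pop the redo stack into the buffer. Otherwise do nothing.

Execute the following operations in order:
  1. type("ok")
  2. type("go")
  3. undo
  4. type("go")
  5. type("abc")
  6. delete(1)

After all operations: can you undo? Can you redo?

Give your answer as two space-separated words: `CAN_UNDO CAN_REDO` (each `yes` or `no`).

After op 1 (type): buf='ok' undo_depth=1 redo_depth=0
After op 2 (type): buf='okgo' undo_depth=2 redo_depth=0
After op 3 (undo): buf='ok' undo_depth=1 redo_depth=1
After op 4 (type): buf='okgo' undo_depth=2 redo_depth=0
After op 5 (type): buf='okgoabc' undo_depth=3 redo_depth=0
After op 6 (delete): buf='okgoab' undo_depth=4 redo_depth=0

Answer: yes no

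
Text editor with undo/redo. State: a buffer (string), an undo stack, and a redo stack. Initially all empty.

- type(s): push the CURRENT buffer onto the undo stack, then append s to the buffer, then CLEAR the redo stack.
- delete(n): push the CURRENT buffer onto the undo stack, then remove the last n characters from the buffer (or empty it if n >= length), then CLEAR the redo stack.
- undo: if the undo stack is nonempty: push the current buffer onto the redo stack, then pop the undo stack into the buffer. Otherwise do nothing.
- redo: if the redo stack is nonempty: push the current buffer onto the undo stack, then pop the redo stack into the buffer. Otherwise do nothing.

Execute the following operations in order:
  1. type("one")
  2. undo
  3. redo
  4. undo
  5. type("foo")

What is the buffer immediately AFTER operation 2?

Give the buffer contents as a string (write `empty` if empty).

After op 1 (type): buf='one' undo_depth=1 redo_depth=0
After op 2 (undo): buf='(empty)' undo_depth=0 redo_depth=1

Answer: empty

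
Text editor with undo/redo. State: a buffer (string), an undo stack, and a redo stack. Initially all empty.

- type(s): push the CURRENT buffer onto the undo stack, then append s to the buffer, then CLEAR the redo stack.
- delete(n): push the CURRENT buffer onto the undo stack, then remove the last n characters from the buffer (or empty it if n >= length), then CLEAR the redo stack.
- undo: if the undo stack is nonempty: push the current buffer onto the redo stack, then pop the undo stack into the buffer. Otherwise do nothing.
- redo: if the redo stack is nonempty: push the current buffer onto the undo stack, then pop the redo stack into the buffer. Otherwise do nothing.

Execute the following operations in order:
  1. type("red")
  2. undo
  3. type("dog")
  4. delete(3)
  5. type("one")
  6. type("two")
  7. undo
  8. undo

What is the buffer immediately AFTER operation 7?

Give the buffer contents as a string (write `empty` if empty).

Answer: one

Derivation:
After op 1 (type): buf='red' undo_depth=1 redo_depth=0
After op 2 (undo): buf='(empty)' undo_depth=0 redo_depth=1
After op 3 (type): buf='dog' undo_depth=1 redo_depth=0
After op 4 (delete): buf='(empty)' undo_depth=2 redo_depth=0
After op 5 (type): buf='one' undo_depth=3 redo_depth=0
After op 6 (type): buf='onetwo' undo_depth=4 redo_depth=0
After op 7 (undo): buf='one' undo_depth=3 redo_depth=1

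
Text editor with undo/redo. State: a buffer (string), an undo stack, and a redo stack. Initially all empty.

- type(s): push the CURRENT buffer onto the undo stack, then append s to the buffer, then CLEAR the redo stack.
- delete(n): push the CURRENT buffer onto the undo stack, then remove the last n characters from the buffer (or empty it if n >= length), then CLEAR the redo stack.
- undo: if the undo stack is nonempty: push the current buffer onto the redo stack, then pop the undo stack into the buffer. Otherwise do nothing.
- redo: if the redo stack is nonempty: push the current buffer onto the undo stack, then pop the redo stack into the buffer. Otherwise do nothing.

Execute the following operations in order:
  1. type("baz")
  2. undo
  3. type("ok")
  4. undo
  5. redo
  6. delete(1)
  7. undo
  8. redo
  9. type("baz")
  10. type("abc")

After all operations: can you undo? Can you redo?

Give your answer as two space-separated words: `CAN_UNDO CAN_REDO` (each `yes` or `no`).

After op 1 (type): buf='baz' undo_depth=1 redo_depth=0
After op 2 (undo): buf='(empty)' undo_depth=0 redo_depth=1
After op 3 (type): buf='ok' undo_depth=1 redo_depth=0
After op 4 (undo): buf='(empty)' undo_depth=0 redo_depth=1
After op 5 (redo): buf='ok' undo_depth=1 redo_depth=0
After op 6 (delete): buf='o' undo_depth=2 redo_depth=0
After op 7 (undo): buf='ok' undo_depth=1 redo_depth=1
After op 8 (redo): buf='o' undo_depth=2 redo_depth=0
After op 9 (type): buf='obaz' undo_depth=3 redo_depth=0
After op 10 (type): buf='obazabc' undo_depth=4 redo_depth=0

Answer: yes no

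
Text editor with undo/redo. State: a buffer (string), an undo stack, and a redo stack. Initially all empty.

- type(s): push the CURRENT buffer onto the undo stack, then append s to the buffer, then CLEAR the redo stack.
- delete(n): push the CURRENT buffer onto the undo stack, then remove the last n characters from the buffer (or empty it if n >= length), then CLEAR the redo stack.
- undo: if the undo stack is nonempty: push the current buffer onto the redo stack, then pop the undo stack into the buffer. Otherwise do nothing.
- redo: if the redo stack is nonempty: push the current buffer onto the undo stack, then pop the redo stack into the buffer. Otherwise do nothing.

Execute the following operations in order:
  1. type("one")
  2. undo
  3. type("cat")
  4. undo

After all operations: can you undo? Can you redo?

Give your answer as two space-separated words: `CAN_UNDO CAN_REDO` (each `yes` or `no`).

After op 1 (type): buf='one' undo_depth=1 redo_depth=0
After op 2 (undo): buf='(empty)' undo_depth=0 redo_depth=1
After op 3 (type): buf='cat' undo_depth=1 redo_depth=0
After op 4 (undo): buf='(empty)' undo_depth=0 redo_depth=1

Answer: no yes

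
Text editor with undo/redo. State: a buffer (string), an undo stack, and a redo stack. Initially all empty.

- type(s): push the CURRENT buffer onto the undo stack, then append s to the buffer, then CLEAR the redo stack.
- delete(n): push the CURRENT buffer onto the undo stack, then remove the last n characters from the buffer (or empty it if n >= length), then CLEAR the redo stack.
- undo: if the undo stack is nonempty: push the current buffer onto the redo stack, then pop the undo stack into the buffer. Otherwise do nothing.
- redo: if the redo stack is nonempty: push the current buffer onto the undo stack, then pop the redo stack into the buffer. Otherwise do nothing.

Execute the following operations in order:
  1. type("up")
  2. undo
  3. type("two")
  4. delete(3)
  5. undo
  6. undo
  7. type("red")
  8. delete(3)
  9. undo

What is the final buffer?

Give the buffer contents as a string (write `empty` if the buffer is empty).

Answer: red

Derivation:
After op 1 (type): buf='up' undo_depth=1 redo_depth=0
After op 2 (undo): buf='(empty)' undo_depth=0 redo_depth=1
After op 3 (type): buf='two' undo_depth=1 redo_depth=0
After op 4 (delete): buf='(empty)' undo_depth=2 redo_depth=0
After op 5 (undo): buf='two' undo_depth=1 redo_depth=1
After op 6 (undo): buf='(empty)' undo_depth=0 redo_depth=2
After op 7 (type): buf='red' undo_depth=1 redo_depth=0
After op 8 (delete): buf='(empty)' undo_depth=2 redo_depth=0
After op 9 (undo): buf='red' undo_depth=1 redo_depth=1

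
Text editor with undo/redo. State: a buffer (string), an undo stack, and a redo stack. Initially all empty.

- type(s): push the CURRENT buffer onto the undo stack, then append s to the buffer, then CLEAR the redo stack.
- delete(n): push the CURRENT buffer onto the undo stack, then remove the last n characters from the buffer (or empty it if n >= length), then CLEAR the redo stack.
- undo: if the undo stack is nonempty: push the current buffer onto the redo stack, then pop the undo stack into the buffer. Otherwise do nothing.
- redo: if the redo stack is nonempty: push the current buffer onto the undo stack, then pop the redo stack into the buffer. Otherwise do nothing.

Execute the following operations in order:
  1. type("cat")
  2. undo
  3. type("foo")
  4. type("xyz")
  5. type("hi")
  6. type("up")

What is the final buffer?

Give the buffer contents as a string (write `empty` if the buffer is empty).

Answer: fooxyzhiup

Derivation:
After op 1 (type): buf='cat' undo_depth=1 redo_depth=0
After op 2 (undo): buf='(empty)' undo_depth=0 redo_depth=1
After op 3 (type): buf='foo' undo_depth=1 redo_depth=0
After op 4 (type): buf='fooxyz' undo_depth=2 redo_depth=0
After op 5 (type): buf='fooxyzhi' undo_depth=3 redo_depth=0
After op 6 (type): buf='fooxyzhiup' undo_depth=4 redo_depth=0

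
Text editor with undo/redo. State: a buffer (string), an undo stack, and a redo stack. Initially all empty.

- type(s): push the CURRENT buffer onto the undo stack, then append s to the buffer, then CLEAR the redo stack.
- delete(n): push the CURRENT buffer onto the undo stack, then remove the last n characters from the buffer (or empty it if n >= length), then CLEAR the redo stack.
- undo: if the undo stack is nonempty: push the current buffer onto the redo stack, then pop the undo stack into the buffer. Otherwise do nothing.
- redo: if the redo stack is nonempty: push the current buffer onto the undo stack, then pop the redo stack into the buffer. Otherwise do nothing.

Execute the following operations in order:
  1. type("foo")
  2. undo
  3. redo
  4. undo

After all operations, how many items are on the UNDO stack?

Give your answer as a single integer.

Answer: 0

Derivation:
After op 1 (type): buf='foo' undo_depth=1 redo_depth=0
After op 2 (undo): buf='(empty)' undo_depth=0 redo_depth=1
After op 3 (redo): buf='foo' undo_depth=1 redo_depth=0
After op 4 (undo): buf='(empty)' undo_depth=0 redo_depth=1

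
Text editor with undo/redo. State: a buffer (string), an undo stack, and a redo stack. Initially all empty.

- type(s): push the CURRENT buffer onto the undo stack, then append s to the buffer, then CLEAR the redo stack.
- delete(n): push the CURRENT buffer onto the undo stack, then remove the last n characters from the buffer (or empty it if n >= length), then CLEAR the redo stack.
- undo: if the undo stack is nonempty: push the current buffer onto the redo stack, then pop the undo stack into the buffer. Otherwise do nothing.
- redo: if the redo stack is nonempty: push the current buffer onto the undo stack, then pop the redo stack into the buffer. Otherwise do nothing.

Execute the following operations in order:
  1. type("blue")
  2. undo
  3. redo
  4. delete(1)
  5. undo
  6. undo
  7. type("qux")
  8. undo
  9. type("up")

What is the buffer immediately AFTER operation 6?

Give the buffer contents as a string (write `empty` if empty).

Answer: empty

Derivation:
After op 1 (type): buf='blue' undo_depth=1 redo_depth=0
After op 2 (undo): buf='(empty)' undo_depth=0 redo_depth=1
After op 3 (redo): buf='blue' undo_depth=1 redo_depth=0
After op 4 (delete): buf='blu' undo_depth=2 redo_depth=0
After op 5 (undo): buf='blue' undo_depth=1 redo_depth=1
After op 6 (undo): buf='(empty)' undo_depth=0 redo_depth=2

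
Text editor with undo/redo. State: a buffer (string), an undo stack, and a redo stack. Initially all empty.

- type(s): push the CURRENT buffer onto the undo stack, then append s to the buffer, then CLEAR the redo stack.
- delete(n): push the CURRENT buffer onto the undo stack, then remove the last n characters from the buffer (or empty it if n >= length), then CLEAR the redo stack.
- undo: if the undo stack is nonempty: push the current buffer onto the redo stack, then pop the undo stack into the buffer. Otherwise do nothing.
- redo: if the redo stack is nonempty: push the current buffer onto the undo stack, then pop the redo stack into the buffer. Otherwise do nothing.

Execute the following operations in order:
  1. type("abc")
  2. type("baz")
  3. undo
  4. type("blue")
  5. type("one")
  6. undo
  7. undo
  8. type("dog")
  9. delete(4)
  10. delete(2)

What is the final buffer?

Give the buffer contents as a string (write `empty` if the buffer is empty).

Answer: empty

Derivation:
After op 1 (type): buf='abc' undo_depth=1 redo_depth=0
After op 2 (type): buf='abcbaz' undo_depth=2 redo_depth=0
After op 3 (undo): buf='abc' undo_depth=1 redo_depth=1
After op 4 (type): buf='abcblue' undo_depth=2 redo_depth=0
After op 5 (type): buf='abcblueone' undo_depth=3 redo_depth=0
After op 6 (undo): buf='abcblue' undo_depth=2 redo_depth=1
After op 7 (undo): buf='abc' undo_depth=1 redo_depth=2
After op 8 (type): buf='abcdog' undo_depth=2 redo_depth=0
After op 9 (delete): buf='ab' undo_depth=3 redo_depth=0
After op 10 (delete): buf='(empty)' undo_depth=4 redo_depth=0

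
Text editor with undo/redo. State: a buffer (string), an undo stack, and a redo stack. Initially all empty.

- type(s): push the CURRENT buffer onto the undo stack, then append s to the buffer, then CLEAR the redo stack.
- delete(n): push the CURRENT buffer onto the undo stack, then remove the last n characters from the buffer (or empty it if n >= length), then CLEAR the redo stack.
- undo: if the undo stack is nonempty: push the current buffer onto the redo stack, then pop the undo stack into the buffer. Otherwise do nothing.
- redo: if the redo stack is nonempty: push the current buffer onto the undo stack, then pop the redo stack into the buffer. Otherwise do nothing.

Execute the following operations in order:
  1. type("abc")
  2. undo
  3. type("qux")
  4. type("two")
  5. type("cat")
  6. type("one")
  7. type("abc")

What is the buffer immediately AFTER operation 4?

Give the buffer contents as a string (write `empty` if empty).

After op 1 (type): buf='abc' undo_depth=1 redo_depth=0
After op 2 (undo): buf='(empty)' undo_depth=0 redo_depth=1
After op 3 (type): buf='qux' undo_depth=1 redo_depth=0
After op 4 (type): buf='quxtwo' undo_depth=2 redo_depth=0

Answer: quxtwo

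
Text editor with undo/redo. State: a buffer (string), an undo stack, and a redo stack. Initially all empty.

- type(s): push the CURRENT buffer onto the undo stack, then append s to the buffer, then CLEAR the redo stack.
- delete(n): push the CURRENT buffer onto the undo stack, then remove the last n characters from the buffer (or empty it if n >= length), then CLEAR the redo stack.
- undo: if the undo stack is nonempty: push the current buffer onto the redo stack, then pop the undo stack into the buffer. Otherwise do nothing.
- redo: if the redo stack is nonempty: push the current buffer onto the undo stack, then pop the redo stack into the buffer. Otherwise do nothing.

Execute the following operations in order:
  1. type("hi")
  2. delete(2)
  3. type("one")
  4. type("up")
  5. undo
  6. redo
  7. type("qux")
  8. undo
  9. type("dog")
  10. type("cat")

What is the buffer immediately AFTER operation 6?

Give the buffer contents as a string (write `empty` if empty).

After op 1 (type): buf='hi' undo_depth=1 redo_depth=0
After op 2 (delete): buf='(empty)' undo_depth=2 redo_depth=0
After op 3 (type): buf='one' undo_depth=3 redo_depth=0
After op 4 (type): buf='oneup' undo_depth=4 redo_depth=0
After op 5 (undo): buf='one' undo_depth=3 redo_depth=1
After op 6 (redo): buf='oneup' undo_depth=4 redo_depth=0

Answer: oneup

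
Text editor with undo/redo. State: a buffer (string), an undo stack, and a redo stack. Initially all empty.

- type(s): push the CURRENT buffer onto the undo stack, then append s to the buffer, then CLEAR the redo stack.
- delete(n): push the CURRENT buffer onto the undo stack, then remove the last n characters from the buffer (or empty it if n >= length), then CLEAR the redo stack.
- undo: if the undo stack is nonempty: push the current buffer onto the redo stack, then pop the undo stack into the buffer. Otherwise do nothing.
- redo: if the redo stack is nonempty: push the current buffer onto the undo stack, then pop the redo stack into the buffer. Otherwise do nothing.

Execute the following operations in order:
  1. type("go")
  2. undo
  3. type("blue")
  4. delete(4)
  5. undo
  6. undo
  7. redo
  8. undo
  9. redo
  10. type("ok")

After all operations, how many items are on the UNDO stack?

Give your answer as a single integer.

Answer: 2

Derivation:
After op 1 (type): buf='go' undo_depth=1 redo_depth=0
After op 2 (undo): buf='(empty)' undo_depth=0 redo_depth=1
After op 3 (type): buf='blue' undo_depth=1 redo_depth=0
After op 4 (delete): buf='(empty)' undo_depth=2 redo_depth=0
After op 5 (undo): buf='blue' undo_depth=1 redo_depth=1
After op 6 (undo): buf='(empty)' undo_depth=0 redo_depth=2
After op 7 (redo): buf='blue' undo_depth=1 redo_depth=1
After op 8 (undo): buf='(empty)' undo_depth=0 redo_depth=2
After op 9 (redo): buf='blue' undo_depth=1 redo_depth=1
After op 10 (type): buf='blueok' undo_depth=2 redo_depth=0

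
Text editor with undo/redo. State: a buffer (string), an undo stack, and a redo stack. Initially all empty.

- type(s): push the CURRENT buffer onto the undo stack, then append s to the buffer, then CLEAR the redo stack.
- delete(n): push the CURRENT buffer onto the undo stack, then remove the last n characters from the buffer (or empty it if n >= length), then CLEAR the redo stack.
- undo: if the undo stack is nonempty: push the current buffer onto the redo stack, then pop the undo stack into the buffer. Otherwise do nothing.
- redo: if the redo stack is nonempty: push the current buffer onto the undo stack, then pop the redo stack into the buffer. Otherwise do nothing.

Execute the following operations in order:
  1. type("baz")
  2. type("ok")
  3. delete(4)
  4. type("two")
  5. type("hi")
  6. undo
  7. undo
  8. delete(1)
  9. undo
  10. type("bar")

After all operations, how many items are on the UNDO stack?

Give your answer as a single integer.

After op 1 (type): buf='baz' undo_depth=1 redo_depth=0
After op 2 (type): buf='bazok' undo_depth=2 redo_depth=0
After op 3 (delete): buf='b' undo_depth=3 redo_depth=0
After op 4 (type): buf='btwo' undo_depth=4 redo_depth=0
After op 5 (type): buf='btwohi' undo_depth=5 redo_depth=0
After op 6 (undo): buf='btwo' undo_depth=4 redo_depth=1
After op 7 (undo): buf='b' undo_depth=3 redo_depth=2
After op 8 (delete): buf='(empty)' undo_depth=4 redo_depth=0
After op 9 (undo): buf='b' undo_depth=3 redo_depth=1
After op 10 (type): buf='bbar' undo_depth=4 redo_depth=0

Answer: 4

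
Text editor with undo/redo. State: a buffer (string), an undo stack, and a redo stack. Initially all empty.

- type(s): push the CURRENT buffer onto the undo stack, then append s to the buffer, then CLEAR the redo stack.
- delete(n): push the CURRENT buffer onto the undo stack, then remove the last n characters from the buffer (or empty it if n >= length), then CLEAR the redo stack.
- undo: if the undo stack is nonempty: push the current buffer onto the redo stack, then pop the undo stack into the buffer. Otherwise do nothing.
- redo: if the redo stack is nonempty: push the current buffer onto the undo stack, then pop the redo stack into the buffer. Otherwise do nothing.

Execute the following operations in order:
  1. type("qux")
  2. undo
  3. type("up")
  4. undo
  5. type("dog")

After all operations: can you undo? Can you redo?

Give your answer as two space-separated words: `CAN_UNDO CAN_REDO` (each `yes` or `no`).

Answer: yes no

Derivation:
After op 1 (type): buf='qux' undo_depth=1 redo_depth=0
After op 2 (undo): buf='(empty)' undo_depth=0 redo_depth=1
After op 3 (type): buf='up' undo_depth=1 redo_depth=0
After op 4 (undo): buf='(empty)' undo_depth=0 redo_depth=1
After op 5 (type): buf='dog' undo_depth=1 redo_depth=0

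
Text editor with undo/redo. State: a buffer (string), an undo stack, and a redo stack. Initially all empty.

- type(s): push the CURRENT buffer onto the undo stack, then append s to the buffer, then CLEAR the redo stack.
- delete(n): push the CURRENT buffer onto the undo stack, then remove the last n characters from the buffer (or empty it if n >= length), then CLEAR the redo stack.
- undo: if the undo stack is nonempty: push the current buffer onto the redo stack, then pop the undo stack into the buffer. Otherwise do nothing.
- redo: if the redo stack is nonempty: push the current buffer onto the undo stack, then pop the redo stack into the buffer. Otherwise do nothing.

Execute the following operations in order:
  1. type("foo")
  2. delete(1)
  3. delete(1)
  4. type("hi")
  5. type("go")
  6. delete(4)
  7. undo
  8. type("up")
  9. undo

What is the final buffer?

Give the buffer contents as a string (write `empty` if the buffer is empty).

After op 1 (type): buf='foo' undo_depth=1 redo_depth=0
After op 2 (delete): buf='fo' undo_depth=2 redo_depth=0
After op 3 (delete): buf='f' undo_depth=3 redo_depth=0
After op 4 (type): buf='fhi' undo_depth=4 redo_depth=0
After op 5 (type): buf='fhigo' undo_depth=5 redo_depth=0
After op 6 (delete): buf='f' undo_depth=6 redo_depth=0
After op 7 (undo): buf='fhigo' undo_depth=5 redo_depth=1
After op 8 (type): buf='fhigoup' undo_depth=6 redo_depth=0
After op 9 (undo): buf='fhigo' undo_depth=5 redo_depth=1

Answer: fhigo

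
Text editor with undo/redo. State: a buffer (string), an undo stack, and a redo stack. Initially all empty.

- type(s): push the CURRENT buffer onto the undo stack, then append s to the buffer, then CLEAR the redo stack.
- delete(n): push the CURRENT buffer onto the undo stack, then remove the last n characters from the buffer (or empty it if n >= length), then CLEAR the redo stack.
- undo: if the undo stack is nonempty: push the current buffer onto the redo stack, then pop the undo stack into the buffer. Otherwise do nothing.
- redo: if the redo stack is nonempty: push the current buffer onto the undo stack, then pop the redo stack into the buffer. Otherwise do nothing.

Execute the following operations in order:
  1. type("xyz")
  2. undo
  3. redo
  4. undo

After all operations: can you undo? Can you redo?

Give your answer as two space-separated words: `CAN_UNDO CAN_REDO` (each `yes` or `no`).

After op 1 (type): buf='xyz' undo_depth=1 redo_depth=0
After op 2 (undo): buf='(empty)' undo_depth=0 redo_depth=1
After op 3 (redo): buf='xyz' undo_depth=1 redo_depth=0
After op 4 (undo): buf='(empty)' undo_depth=0 redo_depth=1

Answer: no yes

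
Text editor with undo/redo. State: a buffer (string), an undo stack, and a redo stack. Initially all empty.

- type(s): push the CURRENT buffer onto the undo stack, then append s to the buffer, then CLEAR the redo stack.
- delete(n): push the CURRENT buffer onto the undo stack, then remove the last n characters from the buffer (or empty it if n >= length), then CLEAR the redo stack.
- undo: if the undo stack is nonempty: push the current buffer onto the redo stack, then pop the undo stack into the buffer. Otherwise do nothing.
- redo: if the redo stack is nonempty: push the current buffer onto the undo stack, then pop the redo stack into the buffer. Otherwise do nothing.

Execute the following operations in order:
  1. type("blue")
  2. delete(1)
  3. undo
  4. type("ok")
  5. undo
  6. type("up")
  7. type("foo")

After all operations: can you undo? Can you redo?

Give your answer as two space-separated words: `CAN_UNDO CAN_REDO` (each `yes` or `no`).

After op 1 (type): buf='blue' undo_depth=1 redo_depth=0
After op 2 (delete): buf='blu' undo_depth=2 redo_depth=0
After op 3 (undo): buf='blue' undo_depth=1 redo_depth=1
After op 4 (type): buf='blueok' undo_depth=2 redo_depth=0
After op 5 (undo): buf='blue' undo_depth=1 redo_depth=1
After op 6 (type): buf='blueup' undo_depth=2 redo_depth=0
After op 7 (type): buf='blueupfoo' undo_depth=3 redo_depth=0

Answer: yes no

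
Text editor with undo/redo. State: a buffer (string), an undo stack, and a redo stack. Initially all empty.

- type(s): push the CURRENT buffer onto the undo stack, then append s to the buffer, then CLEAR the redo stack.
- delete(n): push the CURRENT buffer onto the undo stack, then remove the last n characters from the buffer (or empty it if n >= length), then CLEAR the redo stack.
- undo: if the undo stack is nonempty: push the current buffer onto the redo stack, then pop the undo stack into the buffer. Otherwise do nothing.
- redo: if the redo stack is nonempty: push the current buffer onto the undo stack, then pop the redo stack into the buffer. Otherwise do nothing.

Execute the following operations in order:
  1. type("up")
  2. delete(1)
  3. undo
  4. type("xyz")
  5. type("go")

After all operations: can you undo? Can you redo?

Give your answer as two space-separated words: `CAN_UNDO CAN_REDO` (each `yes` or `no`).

After op 1 (type): buf='up' undo_depth=1 redo_depth=0
After op 2 (delete): buf='u' undo_depth=2 redo_depth=0
After op 3 (undo): buf='up' undo_depth=1 redo_depth=1
After op 4 (type): buf='upxyz' undo_depth=2 redo_depth=0
After op 5 (type): buf='upxyzgo' undo_depth=3 redo_depth=0

Answer: yes no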